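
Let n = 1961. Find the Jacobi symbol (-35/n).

1

First reduce: -35 ≡ 1926 (mod 1961).
Pull out 2: since 1961 ≡ 1 (mod 8), (2/1961) = +1.
Reciprocity: 963 ≡ 3 and 1961 ≡ 1 (mod 4), so (963/1961) = +(1961/963).
Reduce top mod 963: now compute (35/963).
Reciprocity: 35 ≡ 3 and 963 ≡ 3 (mod 4), so (35/963) = −(963/35).
Reduce top mod 35: now compute (18/35).
Pull out 2: since 35 ≡ 3 (mod 8), (2/35) = -1.
Reciprocity: 9 ≡ 1 and 35 ≡ 3 (mod 4), so (9/35) = +(35/9).
Reduce top mod 9: now compute (8/9).
Pull out 2^3: since 9 ≡ 1 (mod 8), (2/9) = +1, so (2/9)^3 = +1.
Reached (1/9) = 1. Collecting the sign flips along the way, the symbol is +1.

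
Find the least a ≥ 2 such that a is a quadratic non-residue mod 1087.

(2/1087) = +1, so 2 is a residue.
(3/1087) = −1, so 3 is the smallest positive non-residue mod 1087.

3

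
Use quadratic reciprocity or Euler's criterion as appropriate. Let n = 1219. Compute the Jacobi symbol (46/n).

0

Pull out 2: since 1219 ≡ 3 (mod 8), (2/1219) = -1.
Reciprocity: 23 ≡ 3 and 1219 ≡ 3 (mod 4), so (23/1219) = −(1219/23).
Reduce top mod 23: now compute (0/23).
Top reduces to 0: gcd > 1, so the symbol is 0.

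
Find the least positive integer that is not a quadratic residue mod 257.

(2/257) = +1, so 2 is a residue.
(3/257) = −1, so 3 is the smallest positive non-residue mod 257.

3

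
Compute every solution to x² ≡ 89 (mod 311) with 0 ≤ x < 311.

20, 291

Since 311 ≡ 3 (mod 4), a square root of 89 is 89^((311+1)/4) = 89^78 mod 311.
Repeated squaring: 89^2≡146, 89^4≡168, 89^8≡234, 89^16≡20, 89^32≡89, 89^64≡146 (mod 311).
89^78 = 89^(64+8+4+2) ≡ 20 (mod 311).
Check: 20² = 400 ≡ 89 (mod 311). The two roots are 20 and 291.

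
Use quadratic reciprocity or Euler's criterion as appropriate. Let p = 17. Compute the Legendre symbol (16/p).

Euler's criterion: (16/17) ≡ 16^8 (mod 17).
16^2 ≡ 1 (mod 17)
16^4 ≡ 1 (mod 17)
16^8 ≡ 1 (mod 17)
16^8 = 16^(8) ≡ 1 (mod 17).
Result is 1, so (16/17) = 1.

1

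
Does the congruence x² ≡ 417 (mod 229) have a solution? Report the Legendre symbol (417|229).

-1

Euler's criterion: (417/229) ≡ 188^114 (mod 229).
188^2 ≡ 78 (mod 229)
188^4 ≡ 130 (mod 229)
188^8 ≡ 183 (mod 229)
188^16 ≡ 55 (mod 229)
188^32 ≡ 48 (mod 229)
188^64 ≡ 14 (mod 229)
188^114 = 188^(64+32+16+2) ≡ 228 (mod 229).
Result is 228 ≡ −1, so (417/229) = −1.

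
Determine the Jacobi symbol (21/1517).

Reciprocity: 21 ≡ 1 and 1517 ≡ 1 (mod 4), so (21/1517) = +(1517/21).
Reduce top mod 21: now compute (5/21).
Reciprocity: 5 ≡ 1 and 21 ≡ 1 (mod 4), so (5/21) = +(21/5).
Reduce top mod 5: now compute (1/5).
Reached (1/5) = 1. Collecting the sign flips along the way, the symbol is +1.

1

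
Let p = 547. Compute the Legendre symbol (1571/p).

First reduce: 1571 ≡ 477 (mod 547).
Reciprocity: 477 ≡ 1 and 547 ≡ 3 (mod 4), so (477/547) = +(547/477).
Reduce top mod 477: now compute (70/477).
Pull out 2: since 477 ≡ 5 (mod 8), (2/477) = -1.
Reciprocity: 35 ≡ 3 and 477 ≡ 1 (mod 4), so (35/477) = +(477/35).
Reduce top mod 35: now compute (22/35).
Pull out 2: since 35 ≡ 3 (mod 8), (2/35) = -1.
Reciprocity: 11 ≡ 3 and 35 ≡ 3 (mod 4), so (11/35) = −(35/11).
Reduce top mod 11: now compute (2/11).
Pull out 2: since 11 ≡ 3 (mod 8), (2/11) = -1.
Reached (1/11) = 1. Collecting the sign flips along the way, the symbol is +1.

1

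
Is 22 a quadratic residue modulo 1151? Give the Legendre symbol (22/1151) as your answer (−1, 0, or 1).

Pull out 2: since 1151 ≡ 7 (mod 8), (2/1151) = +1.
Reciprocity: 11 ≡ 3 and 1151 ≡ 3 (mod 4), so (11/1151) = −(1151/11).
Reduce top mod 11: now compute (7/11).
Reciprocity: 7 ≡ 3 and 11 ≡ 3 (mod 4), so (7/11) = −(11/7).
Reduce top mod 7: now compute (4/7).
Pull out 2^2: since 7 ≡ 7 (mod 8), (2/7) = +1, so (2/7)^2 = +1.
Reached (1/7) = 1. Collecting the sign flips along the way, the symbol is +1.

1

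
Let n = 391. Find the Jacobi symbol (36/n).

1

Pull out 2^2: since 391 ≡ 7 (mod 8), (2/391) = +1, so (2/391)^2 = +1.
Reciprocity: 9 ≡ 1 and 391 ≡ 3 (mod 4), so (9/391) = +(391/9).
Reduce top mod 9: now compute (4/9).
Pull out 2^2: since 9 ≡ 1 (mod 8), (2/9) = +1, so (2/9)^2 = +1.
Reached (1/9) = 1. Collecting the sign flips along the way, the symbol is +1.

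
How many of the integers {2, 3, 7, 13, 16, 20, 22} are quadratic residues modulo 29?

5

(2/29) = -1 → non-residue.
(3/29) = -1 → non-residue.
(7/29) = +1 → QR.
(13/29) = +1 → QR.
(16/29) = +1 → QR.
(20/29) = +1 → QR.
(22/29) = +1 → QR.
Total quadratic residues among the 7: 5.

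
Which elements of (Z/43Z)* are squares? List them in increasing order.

Square k = 1,…,21 (k and 43−k give the same square):
1²=1, 2²=4, 3²=9, 4²=16, 5²=25, 6²=36, 7²≡6, 8²≡21, 9²≡38, 10²≡14, 11²≡35, 12²≡15, 13²≡40, 14²≡24, 15²≡10, 16²≡41, 17²≡31, 18²≡23, 19²≡17, 20²≡13, 21²≡11 (mod 43).
So the quadratic residues mod 43 are {1, 4, 6, 9, 10, 11, 13, 14, 15, 16, 17, 21, 23, 24, 25, 31, 35, 36, 38, 40, 41}.

1 4 6 9 10 11 13 14 15 16 17 21 23 24 25 31 35 36 38 40 41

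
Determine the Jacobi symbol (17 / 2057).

0

Reciprocity: 17 ≡ 1 and 2057 ≡ 1 (mod 4), so (17/2057) = +(2057/17).
Reduce top mod 17: now compute (0/17).
Top reduces to 0: gcd > 1, so the symbol is 0.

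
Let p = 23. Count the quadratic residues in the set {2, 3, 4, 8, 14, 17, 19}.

4

(2/23) = +1 → QR.
(3/23) = +1 → QR.
(4/23) = +1 → QR.
(8/23) = +1 → QR.
(14/23) = -1 → non-residue.
(17/23) = -1 → non-residue.
(19/23) = -1 → non-residue.
Total quadratic residues among the 7: 4.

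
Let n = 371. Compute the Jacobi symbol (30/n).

-1

Pull out 2: since 371 ≡ 3 (mod 8), (2/371) = -1.
Reciprocity: 15 ≡ 3 and 371 ≡ 3 (mod 4), so (15/371) = −(371/15).
Reduce top mod 15: now compute (11/15).
Reciprocity: 11 ≡ 3 and 15 ≡ 3 (mod 4), so (11/15) = −(15/11).
Reduce top mod 11: now compute (4/11).
Pull out 2^2: since 11 ≡ 3 (mod 8), (2/11) = -1, so (2/11)^2 = +1.
Reached (1/11) = 1. Collecting the sign flips along the way, the symbol is -1.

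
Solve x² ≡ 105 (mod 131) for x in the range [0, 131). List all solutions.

57, 74

Since 131 ≡ 3 (mod 4), a square root of 105 is 105^((131+1)/4) = 105^33 mod 131.
Repeated squaring: 105^2≡21, 105^4≡48, 105^8≡77, 105^16≡34, 105^32≡108 (mod 131).
105^33 = 105^(32+1) ≡ 74 (mod 131).
Check: 74² = 5476 ≡ 105 (mod 131). The two roots are 57 and 74.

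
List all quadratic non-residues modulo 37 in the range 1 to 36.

2 5 6 8 13 14 15 17 18 19 20 22 23 24 29 31 32 35

Square k = 1,…,18 (k and 37−k give the same square):
1²=1, 2²=4, 3²=9, 4²=16, 5²=25, 6²=36, 7²≡12, 8²≡27, 9²≡7, 10²≡26, 11²≡10, 12²≡33, 13²≡21, 14²≡11, 15²≡3, 16²≡34, 17²≡30, 18²≡28 (mod 37).
The residues are {1, 3, 4, 7, 9, 10, 11, 12, 16, 21, 25, 26, 27, 28, 30, 33, 34, 36}; the non-residues are the remaining 18 nonzero classes.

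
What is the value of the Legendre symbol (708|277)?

First reduce: 708 ≡ 154 (mod 277).
Pull out 2: since 277 ≡ 5 (mod 8), (2/277) = -1.
Reciprocity: 77 ≡ 1 and 277 ≡ 1 (mod 4), so (77/277) = +(277/77).
Reduce top mod 77: now compute (46/77).
Pull out 2: since 77 ≡ 5 (mod 8), (2/77) = -1.
Reciprocity: 23 ≡ 3 and 77 ≡ 1 (mod 4), so (23/77) = +(77/23).
Reduce top mod 23: now compute (8/23).
Pull out 2^3: since 23 ≡ 7 (mod 8), (2/23) = +1, so (2/23)^3 = +1.
Reached (1/23) = 1. Collecting the sign flips along the way, the symbol is +1.

1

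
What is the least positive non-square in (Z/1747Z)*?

(2/1747) = −1, so 2 is the smallest positive non-residue mod 1747.

2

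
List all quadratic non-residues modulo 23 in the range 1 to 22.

Square k = 1,…,11 (k and 23−k give the same square):
1²=1, 2²=4, 3²=9, 4²=16, 5²≡2, 6²≡13, 7²≡3, 8²≡18, 9²≡12, 10²≡8, 11²≡6 (mod 23).
The residues are {1, 2, 3, 4, 6, 8, 9, 12, 13, 16, 18}; the non-residues are the remaining 11 nonzero classes.

5,7,10,11,14,15,17,19,20,21,22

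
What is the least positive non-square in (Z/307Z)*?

(2/307) = −1, so 2 is the smallest positive non-residue mod 307.

2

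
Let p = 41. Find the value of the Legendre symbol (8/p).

1

Euler's criterion: (8/41) ≡ 8^20 (mod 41).
8^2 ≡ 23 (mod 41)
8^4 ≡ 37 (mod 41)
8^8 ≡ 16 (mod 41)
8^16 ≡ 10 (mod 41)
8^20 = 8^(16+4) ≡ 1 (mod 41).
Result is 1, so (8/41) = 1.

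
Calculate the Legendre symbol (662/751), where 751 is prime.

Pull out 2: since 751 ≡ 7 (mod 8), (2/751) = +1.
Reciprocity: 331 ≡ 3 and 751 ≡ 3 (mod 4), so (331/751) = −(751/331).
Reduce top mod 331: now compute (89/331).
Reciprocity: 89 ≡ 1 and 331 ≡ 3 (mod 4), so (89/331) = +(331/89).
Reduce top mod 89: now compute (64/89).
Pull out 2^6: since 89 ≡ 1 (mod 8), (2/89) = +1, so (2/89)^6 = +1.
Reached (1/89) = 1. Collecting the sign flips along the way, the symbol is -1.

-1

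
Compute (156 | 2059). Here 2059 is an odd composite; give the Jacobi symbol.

Pull out 2^2: since 2059 ≡ 3 (mod 8), (2/2059) = -1, so (2/2059)^2 = +1.
Reciprocity: 39 ≡ 3 and 2059 ≡ 3 (mod 4), so (39/2059) = −(2059/39).
Reduce top mod 39: now compute (31/39).
Reciprocity: 31 ≡ 3 and 39 ≡ 3 (mod 4), so (31/39) = −(39/31).
Reduce top mod 31: now compute (8/31).
Pull out 2^3: since 31 ≡ 7 (mod 8), (2/31) = +1, so (2/31)^3 = +1.
Reached (1/31) = 1. Collecting the sign flips along the way, the symbol is +1.

1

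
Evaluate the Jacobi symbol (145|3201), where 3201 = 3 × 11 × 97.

Reciprocity: 145 ≡ 1 and 3201 ≡ 1 (mod 4), so (145/3201) = +(3201/145).
Reduce top mod 145: now compute (11/145).
Reciprocity: 11 ≡ 3 and 145 ≡ 1 (mod 4), so (11/145) = +(145/11).
Reduce top mod 11: now compute (2/11).
Pull out 2: since 11 ≡ 3 (mod 8), (2/11) = -1.
Reached (1/11) = 1. Collecting the sign flips along the way, the symbol is -1.

-1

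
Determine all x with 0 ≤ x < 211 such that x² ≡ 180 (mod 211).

Since 211 ≡ 3 (mod 4), a square root of 180 is 180^((211+1)/4) = 180^53 mod 211.
Repeated squaring: 180^2≡117, 180^4≡185, 180^8≡43, 180^16≡161, 180^32≡179 (mod 211).
180^53 = 180^(32+16+4+1) ≡ 179 (mod 211).
Check: 179² = 32041 ≡ 180 (mod 211). The two roots are 32 and 179.

32, 179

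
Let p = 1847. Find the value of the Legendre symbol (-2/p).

-1

First reduce: -2 ≡ 1845 (mod 1847).
Reciprocity: 1845 ≡ 1 and 1847 ≡ 3 (mod 4), so (1845/1847) = +(1847/1845).
Reduce top mod 1845: now compute (2/1845).
Pull out 2: since 1845 ≡ 5 (mod 8), (2/1845) = -1.
Reached (1/1845) = 1. Collecting the sign flips along the way, the symbol is -1.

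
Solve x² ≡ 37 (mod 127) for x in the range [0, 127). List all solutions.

52, 75

Since 127 ≡ 3 (mod 4), a square root of 37 is 37^((127+1)/4) = 37^32 mod 127.
Repeated squaring: 37^2≡99, 37^4≡22, 37^8≡103, 37^16≡68, 37^32≡52 (mod 127).
37^32 = 37^(32) ≡ 52 (mod 127).
Check: 52² = 2704 ≡ 37 (mod 127). The two roots are 52 and 75.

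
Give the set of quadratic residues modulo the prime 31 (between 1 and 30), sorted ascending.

Square k = 1,…,15 (k and 31−k give the same square):
1²=1, 2²=4, 3²=9, 4²=16, 5²=25, 6²≡5, 7²≡18, 8²≡2, 9²≡19, 10²≡7, 11²≡28, 12²≡20, 13²≡14, 14²≡10, 15²≡8 (mod 31).
So the quadratic residues mod 31 are {1, 2, 4, 5, 7, 8, 9, 10, 14, 16, 18, 19, 20, 25, 28}.

1, 2, 4, 5, 7, 8, 9, 10, 14, 16, 18, 19, 20, 25, 28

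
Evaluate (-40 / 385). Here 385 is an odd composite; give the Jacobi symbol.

0

First reduce: -40 ≡ 345 (mod 385).
Reciprocity: 345 ≡ 1 and 385 ≡ 1 (mod 4), so (345/385) = +(385/345).
Reduce top mod 345: now compute (40/345).
Pull out 2^3: since 345 ≡ 1 (mod 8), (2/345) = +1, so (2/345)^3 = +1.
Reciprocity: 5 ≡ 1 and 345 ≡ 1 (mod 4), so (5/345) = +(345/5).
Reduce top mod 5: now compute (0/5).
Top reduces to 0: gcd > 1, so the symbol is 0.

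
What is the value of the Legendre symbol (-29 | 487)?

First reduce: -29 ≡ 458 (mod 487).
Pull out 2: since 487 ≡ 7 (mod 8), (2/487) = +1.
Reciprocity: 229 ≡ 1 and 487 ≡ 3 (mod 4), so (229/487) = +(487/229).
Reduce top mod 229: now compute (29/229).
Reciprocity: 29 ≡ 1 and 229 ≡ 1 (mod 4), so (29/229) = +(229/29).
Reduce top mod 29: now compute (26/29).
Pull out 2: since 29 ≡ 5 (mod 8), (2/29) = -1.
Reciprocity: 13 ≡ 1 and 29 ≡ 1 (mod 4), so (13/29) = +(29/13).
Reduce top mod 13: now compute (3/13).
Reciprocity: 3 ≡ 3 and 13 ≡ 1 (mod 4), so (3/13) = +(13/3).
Reduce top mod 3: now compute (1/3).
Reached (1/3) = 1. Collecting the sign flips along the way, the symbol is -1.

-1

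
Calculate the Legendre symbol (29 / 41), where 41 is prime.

-1

Reciprocity: 29 ≡ 1 and 41 ≡ 1 (mod 4), so (29/41) = +(41/29).
Reduce top mod 29: now compute (12/29).
Pull out 2^2: since 29 ≡ 5 (mod 8), (2/29) = -1, so (2/29)^2 = +1.
Reciprocity: 3 ≡ 3 and 29 ≡ 1 (mod 4), so (3/29) = +(29/3).
Reduce top mod 3: now compute (2/3).
Pull out 2: since 3 ≡ 3 (mod 8), (2/3) = -1.
Reached (1/3) = 1. Collecting the sign flips along the way, the symbol is -1.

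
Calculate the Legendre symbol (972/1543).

Pull out 2^2: since 1543 ≡ 7 (mod 8), (2/1543) = +1, so (2/1543)^2 = +1.
Reciprocity: 243 ≡ 3 and 1543 ≡ 3 (mod 4), so (243/1543) = −(1543/243).
Reduce top mod 243: now compute (85/243).
Reciprocity: 85 ≡ 1 and 243 ≡ 3 (mod 4), so (85/243) = +(243/85).
Reduce top mod 85: now compute (73/85).
Reciprocity: 73 ≡ 1 and 85 ≡ 1 (mod 4), so (73/85) = +(85/73).
Reduce top mod 73: now compute (12/73).
Pull out 2^2: since 73 ≡ 1 (mod 8), (2/73) = +1, so (2/73)^2 = +1.
Reciprocity: 3 ≡ 3 and 73 ≡ 1 (mod 4), so (3/73) = +(73/3).
Reduce top mod 3: now compute (1/3).
Reached (1/3) = 1. Collecting the sign flips along the way, the symbol is -1.

-1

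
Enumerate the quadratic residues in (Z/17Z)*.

Square k = 1,…,8 (k and 17−k give the same square):
1²=1, 2²=4, 3²=9, 4²=16, 5²≡8, 6²≡2, 7²≡15, 8²≡13 (mod 17).
So the quadratic residues mod 17 are {1, 2, 4, 8, 9, 13, 15, 16}.

1 2 4 8 9 13 15 16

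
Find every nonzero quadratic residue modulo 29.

Square k = 1,…,14 (k and 29−k give the same square):
1²=1, 2²=4, 3²=9, 4²=16, 5²=25, 6²≡7, 7²≡20, 8²≡6, 9²≡23, 10²≡13, 11²≡5, 12²≡28, 13²≡24, 14²≡22 (mod 29).
So the quadratic residues mod 29 are {1, 4, 5, 6, 7, 9, 13, 16, 20, 22, 23, 24, 25, 28}.

1, 4, 5, 6, 7, 9, 13, 16, 20, 22, 23, 24, 25, 28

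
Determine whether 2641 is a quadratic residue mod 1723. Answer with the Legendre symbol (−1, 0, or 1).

First reduce: 2641 ≡ 918 (mod 1723).
Pull out 2: since 1723 ≡ 3 (mod 8), (2/1723) = -1.
Reciprocity: 459 ≡ 3 and 1723 ≡ 3 (mod 4), so (459/1723) = −(1723/459).
Reduce top mod 459: now compute (346/459).
Pull out 2: since 459 ≡ 3 (mod 8), (2/459) = -1.
Reciprocity: 173 ≡ 1 and 459 ≡ 3 (mod 4), so (173/459) = +(459/173).
Reduce top mod 173: now compute (113/173).
Reciprocity: 113 ≡ 1 and 173 ≡ 1 (mod 4), so (113/173) = +(173/113).
Reduce top mod 113: now compute (60/113).
Pull out 2^2: since 113 ≡ 1 (mod 8), (2/113) = +1, so (2/113)^2 = +1.
Reciprocity: 15 ≡ 3 and 113 ≡ 1 (mod 4), so (15/113) = +(113/15).
Reduce top mod 15: now compute (8/15).
Pull out 2^3: since 15 ≡ 7 (mod 8), (2/15) = +1, so (2/15)^3 = +1.
Reached (1/15) = 1. Collecting the sign flips along the way, the symbol is -1.

-1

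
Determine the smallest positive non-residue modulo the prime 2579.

2

(2/2579) = −1, so 2 is the smallest positive non-residue mod 2579.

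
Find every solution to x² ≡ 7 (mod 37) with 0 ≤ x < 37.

37 ≡ 1 (mod 4), so we find a root by search.
Trying successive values, 9² = 81 ≡ 7 (mod 37). The other root is 37 − 9 = 28.

9, 28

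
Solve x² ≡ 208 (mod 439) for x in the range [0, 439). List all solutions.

Since 439 ≡ 3 (mod 4), a square root of 208 is 208^((439+1)/4) = 208^110 mod 439.
Repeated squaring: 208^2≡242, 208^4≡177, 208^8≡160, 208^16≡138, 208^32≡167, 208^64≡232 (mod 439).
208^110 = 208^(64+32+8+4+2) ≡ 365 (mod 439).
Check: 365² = 133225 ≡ 208 (mod 439). The two roots are 74 and 365.

74, 365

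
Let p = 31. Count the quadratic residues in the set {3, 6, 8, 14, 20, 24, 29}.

(3/31) = -1 → non-residue.
(6/31) = -1 → non-residue.
(8/31) = +1 → QR.
(14/31) = +1 → QR.
(20/31) = +1 → QR.
(24/31) = -1 → non-residue.
(29/31) = -1 → non-residue.
Total quadratic residues among the 7: 3.

3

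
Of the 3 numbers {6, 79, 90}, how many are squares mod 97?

2

(6/97) = +1 → QR.
(79/97) = +1 → QR.
(90/97) = -1 → non-residue.
Total quadratic residues among the 3: 2.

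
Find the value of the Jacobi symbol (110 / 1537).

Pull out 2: since 1537 ≡ 1 (mod 8), (2/1537) = +1.
Reciprocity: 55 ≡ 3 and 1537 ≡ 1 (mod 4), so (55/1537) = +(1537/55).
Reduce top mod 55: now compute (52/55).
Pull out 2^2: since 55 ≡ 7 (mod 8), (2/55) = +1, so (2/55)^2 = +1.
Reciprocity: 13 ≡ 1 and 55 ≡ 3 (mod 4), so (13/55) = +(55/13).
Reduce top mod 13: now compute (3/13).
Reciprocity: 3 ≡ 3 and 13 ≡ 1 (mod 4), so (3/13) = +(13/3).
Reduce top mod 3: now compute (1/3).
Reached (1/3) = 1. Collecting the sign flips along the way, the symbol is +1.

1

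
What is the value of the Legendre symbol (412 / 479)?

1

Pull out 2^2: since 479 ≡ 7 (mod 8), (2/479) = +1, so (2/479)^2 = +1.
Reciprocity: 103 ≡ 3 and 479 ≡ 3 (mod 4), so (103/479) = −(479/103).
Reduce top mod 103: now compute (67/103).
Reciprocity: 67 ≡ 3 and 103 ≡ 3 (mod 4), so (67/103) = −(103/67).
Reduce top mod 67: now compute (36/67).
Pull out 2^2: since 67 ≡ 3 (mod 8), (2/67) = -1, so (2/67)^2 = +1.
Reciprocity: 9 ≡ 1 and 67 ≡ 3 (mod 4), so (9/67) = +(67/9).
Reduce top mod 9: now compute (4/9).
Pull out 2^2: since 9 ≡ 1 (mod 8), (2/9) = +1, so (2/9)^2 = +1.
Reached (1/9) = 1. Collecting the sign flips along the way, the symbol is +1.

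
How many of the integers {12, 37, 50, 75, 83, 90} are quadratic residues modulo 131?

2

(12/131) = +1 → QR.
(37/131) = -1 → non-residue.
(50/131) = -1 → non-residue.
(75/131) = +1 → QR.
(83/131) = -1 → non-residue.
(90/131) = -1 → non-residue.
Total quadratic residues among the 6: 2.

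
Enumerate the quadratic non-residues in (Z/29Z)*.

Square k = 1,…,14 (k and 29−k give the same square):
1²=1, 2²=4, 3²=9, 4²=16, 5²=25, 6²≡7, 7²≡20, 8²≡6, 9²≡23, 10²≡13, 11²≡5, 12²≡28, 13²≡24, 14²≡22 (mod 29).
The residues are {1, 4, 5, 6, 7, 9, 13, 16, 20, 22, 23, 24, 25, 28}; the non-residues are the remaining 14 nonzero classes.

2 3 8 10 11 12 14 15 17 18 19 21 26 27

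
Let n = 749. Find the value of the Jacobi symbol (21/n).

Reciprocity: 21 ≡ 1 and 749 ≡ 1 (mod 4), so (21/749) = +(749/21).
Reduce top mod 21: now compute (14/21).
Pull out 2: since 21 ≡ 5 (mod 8), (2/21) = -1.
Reciprocity: 7 ≡ 3 and 21 ≡ 1 (mod 4), so (7/21) = +(21/7).
Reduce top mod 7: now compute (0/7).
Top reduces to 0: gcd > 1, so the symbol is 0.

0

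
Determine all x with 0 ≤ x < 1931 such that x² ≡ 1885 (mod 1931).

Since 1931 ≡ 3 (mod 4), a square root of 1885 is 1885^((1931+1)/4) = 1885^483 mod 1931.
Repeated squaring: 1885^2≡185, 1885^4≡1398, 1885^8≡232, 1885^16≡1687, 1885^32≡1606, 1885^64≡1351, 1885^128≡406, 1885^256≡701 (mod 1931).
1885^483 = 1885^(256+128+64+32+2+1) ≡ 1725 (mod 1931).
Check: 1725² = 2975625 ≡ 1885 (mod 1931). The two roots are 206 and 1725.

206, 1725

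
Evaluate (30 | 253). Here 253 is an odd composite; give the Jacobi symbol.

Pull out 2: since 253 ≡ 5 (mod 8), (2/253) = -1.
Reciprocity: 15 ≡ 3 and 253 ≡ 1 (mod 4), so (15/253) = +(253/15).
Reduce top mod 15: now compute (13/15).
Reciprocity: 13 ≡ 1 and 15 ≡ 3 (mod 4), so (13/15) = +(15/13).
Reduce top mod 13: now compute (2/13).
Pull out 2: since 13 ≡ 5 (mod 8), (2/13) = -1.
Reached (1/13) = 1. Collecting the sign flips along the way, the symbol is +1.

1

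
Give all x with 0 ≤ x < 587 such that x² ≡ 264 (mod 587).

Since 587 ≡ 3 (mod 4), a square root of 264 is 264^((587+1)/4) = 264^147 mod 587.
Repeated squaring: 264^2≡430, 264^4≡582, 264^8≡25, 264^16≡38, 264^32≡270, 264^64≡112, 264^128≡217 (mod 587).
264^147 = 264^(128+16+2+1) ≡ 542 (mod 587).
Check: 542² = 293764 ≡ 264 (mod 587). The two roots are 45 and 542.

45, 542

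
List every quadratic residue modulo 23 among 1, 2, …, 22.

1 2 3 4 6 8 9 12 13 16 18

Square k = 1,…,11 (k and 23−k give the same square):
1²=1, 2²=4, 3²=9, 4²=16, 5²≡2, 6²≡13, 7²≡3, 8²≡18, 9²≡12, 10²≡8, 11²≡6 (mod 23).
So the quadratic residues mod 23 are {1, 2, 3, 4, 6, 8, 9, 12, 13, 16, 18}.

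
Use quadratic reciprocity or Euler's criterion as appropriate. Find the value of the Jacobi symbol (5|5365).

0

Reciprocity: 5 ≡ 1 and 5365 ≡ 1 (mod 4), so (5/5365) = +(5365/5).
Reduce top mod 5: now compute (0/5).
Top reduces to 0: gcd > 1, so the symbol is 0.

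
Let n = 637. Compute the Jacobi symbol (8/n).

-1

Pull out 2^3: since 637 ≡ 5 (mod 8), (2/637) = -1, so (2/637)^3 = -1.
Reached (1/637) = 1. Collecting the sign flips along the way, the symbol is -1.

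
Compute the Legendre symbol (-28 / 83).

-1

Euler's criterion: (-28/83) ≡ 55^41 (mod 83).
55^2 ≡ 37 (mod 83)
55^4 ≡ 41 (mod 83)
55^8 ≡ 21 (mod 83)
55^16 ≡ 26 (mod 83)
55^32 ≡ 12 (mod 83)
55^41 = 55^(32+8+1) ≡ 82 (mod 83).
Result is 82 ≡ −1, so (-28/83) = −1.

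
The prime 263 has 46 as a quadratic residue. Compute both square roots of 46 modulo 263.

Since 263 ≡ 3 (mod 4), a square root of 46 is 46^((263+1)/4) = 46^66 mod 263.
Repeated squaring: 46^2≡12, 46^4≡144, 46^8≡222, 46^16≡103, 46^32≡89, 46^64≡31 (mod 263).
46^66 = 46^(64+2) ≡ 109 (mod 263).
Check: 109² = 11881 ≡ 46 (mod 263). The two roots are 109 and 154.

109, 154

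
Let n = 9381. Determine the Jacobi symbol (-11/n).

First reduce: -11 ≡ 9370 (mod 9381).
Pull out 2: since 9381 ≡ 5 (mod 8), (2/9381) = -1.
Reciprocity: 4685 ≡ 1 and 9381 ≡ 1 (mod 4), so (4685/9381) = +(9381/4685).
Reduce top mod 4685: now compute (11/4685).
Reciprocity: 11 ≡ 3 and 4685 ≡ 1 (mod 4), so (11/4685) = +(4685/11).
Reduce top mod 11: now compute (10/11).
Pull out 2: since 11 ≡ 3 (mod 8), (2/11) = -1.
Reciprocity: 5 ≡ 1 and 11 ≡ 3 (mod 4), so (5/11) = +(11/5).
Reduce top mod 5: now compute (1/5).
Reached (1/5) = 1. Collecting the sign flips along the way, the symbol is +1.

1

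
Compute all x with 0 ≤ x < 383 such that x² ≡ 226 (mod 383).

99, 284

Since 383 ≡ 3 (mod 4), a square root of 226 is 226^((383+1)/4) = 226^96 mod 383.
Repeated squaring: 226^2≡137, 226^4≡2, 226^8≡4, 226^16≡16, 226^32≡256, 226^64≡43 (mod 383).
226^96 = 226^(64+32) ≡ 284 (mod 383).
Check: 284² = 80656 ≡ 226 (mod 383). The two roots are 99 and 284.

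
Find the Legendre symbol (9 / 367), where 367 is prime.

1

Reciprocity: 9 ≡ 1 and 367 ≡ 3 (mod 4), so (9/367) = +(367/9).
Reduce top mod 9: now compute (7/9).
Reciprocity: 7 ≡ 3 and 9 ≡ 1 (mod 4), so (7/9) = +(9/7).
Reduce top mod 7: now compute (2/7).
Pull out 2: since 7 ≡ 7 (mod 8), (2/7) = +1.
Reached (1/7) = 1. Collecting the sign flips along the way, the symbol is +1.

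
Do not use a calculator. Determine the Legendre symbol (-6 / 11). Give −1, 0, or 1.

First reduce: -6 ≡ 5 (mod 11).
Reciprocity: 5 ≡ 1 and 11 ≡ 3 (mod 4), so (5/11) = +(11/5).
Reduce top mod 5: now compute (1/5).
Reached (1/5) = 1. Collecting the sign flips along the way, the symbol is +1.

1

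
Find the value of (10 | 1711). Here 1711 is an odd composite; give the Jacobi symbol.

Pull out 2: since 1711 ≡ 7 (mod 8), (2/1711) = +1.
Reciprocity: 5 ≡ 1 and 1711 ≡ 3 (mod 4), so (5/1711) = +(1711/5).
Reduce top mod 5: now compute (1/5).
Reached (1/5) = 1. Collecting the sign flips along the way, the symbol is +1.

1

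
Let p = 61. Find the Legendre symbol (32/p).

Euler's criterion: (32/61) ≡ 32^30 (mod 61).
32^2 ≡ 48 (mod 61)
32^4 ≡ 47 (mod 61)
32^8 ≡ 13 (mod 61)
32^16 ≡ 47 (mod 61)
32^30 = 32^(16+8+4+2) ≡ 60 (mod 61).
Result is 60 ≡ −1, so (32/61) = −1.

-1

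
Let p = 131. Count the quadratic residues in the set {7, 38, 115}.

(7/131) = +1 → QR.
(38/131) = +1 → QR.
(115/131) = -1 → non-residue.
Total quadratic residues among the 3: 2.

2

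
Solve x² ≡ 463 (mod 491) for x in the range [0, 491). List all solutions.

44, 447

Since 491 ≡ 3 (mod 4), a square root of 463 is 463^((491+1)/4) = 463^123 mod 491.
Repeated squaring: 463^2≡293, 463^4≡415, 463^8≡375, 463^16≡199, 463^32≡321, 463^64≡422 (mod 491).
463^123 = 463^(64+32+16+8+2+1) ≡ 44 (mod 491).
Check: 44² = 1936 ≡ 463 (mod 491). The two roots are 44 and 447.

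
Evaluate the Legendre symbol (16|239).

1

Euler's criterion: (16/239) ≡ 16^119 (mod 239).
16^2 ≡ 17 (mod 239)
16^4 ≡ 50 (mod 239)
16^8 ≡ 110 (mod 239)
16^16 ≡ 150 (mod 239)
16^32 ≡ 34 (mod 239)
16^64 ≡ 200 (mod 239)
16^119 = 16^(64+32+16+4+2+1) ≡ 1 (mod 239).
Result is 1, so (16/239) = 1.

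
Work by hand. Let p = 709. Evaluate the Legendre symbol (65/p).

-1

Reciprocity: 65 ≡ 1 and 709 ≡ 1 (mod 4), so (65/709) = +(709/65).
Reduce top mod 65: now compute (59/65).
Reciprocity: 59 ≡ 3 and 65 ≡ 1 (mod 4), so (59/65) = +(65/59).
Reduce top mod 59: now compute (6/59).
Pull out 2: since 59 ≡ 3 (mod 8), (2/59) = -1.
Reciprocity: 3 ≡ 3 and 59 ≡ 3 (mod 4), so (3/59) = −(59/3).
Reduce top mod 3: now compute (2/3).
Pull out 2: since 3 ≡ 3 (mod 8), (2/3) = -1.
Reached (1/3) = 1. Collecting the sign flips along the way, the symbol is -1.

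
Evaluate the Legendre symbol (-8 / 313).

1

First reduce: -8 ≡ 305 (mod 313).
Reciprocity: 305 ≡ 1 and 313 ≡ 1 (mod 4), so (305/313) = +(313/305).
Reduce top mod 305: now compute (8/305).
Pull out 2^3: since 305 ≡ 1 (mod 8), (2/305) = +1, so (2/305)^3 = +1.
Reached (1/305) = 1. Collecting the sign flips along the way, the symbol is +1.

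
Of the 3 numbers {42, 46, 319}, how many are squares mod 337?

(42/337) = +1 → QR.
(46/337) = -1 → non-residue.
(319/337) = +1 → QR.
Total quadratic residues among the 3: 2.

2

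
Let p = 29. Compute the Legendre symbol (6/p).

1

Euler's criterion: (6/29) ≡ 6^14 (mod 29).
6^2 ≡ 7 (mod 29)
6^4 ≡ 20 (mod 29)
6^8 ≡ 23 (mod 29)
6^14 = 6^(8+4+2) ≡ 1 (mod 29).
Result is 1, so (6/29) = 1.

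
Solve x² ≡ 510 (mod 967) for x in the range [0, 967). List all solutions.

Since 967 ≡ 3 (mod 4), a square root of 510 is 510^((967+1)/4) = 510^242 mod 967.
Repeated squaring: 510^2≡944, 510^4≡529, 510^8≡378, 510^16≡735, 510^32≡639, 510^64≡247, 510^128≡88 (mod 967).
510^242 = 510^(128+64+32+16+2) ≡ 601 (mod 967).
Check: 601² = 361201 ≡ 510 (mod 967). The two roots are 366 and 601.

366, 601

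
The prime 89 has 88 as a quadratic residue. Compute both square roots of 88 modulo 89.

89 ≡ 1 (mod 4), so we find a root by search.
Trying successive values, 34² = 1156 ≡ 88 (mod 89). The other root is 89 − 34 = 55.

34, 55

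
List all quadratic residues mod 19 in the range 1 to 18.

Square k = 1,…,9 (k and 19−k give the same square):
1²=1, 2²=4, 3²=9, 4²=16, 5²≡6, 6²≡17, 7²≡11, 8²≡7, 9²≡5 (mod 19).
So the quadratic residues mod 19 are {1, 4, 5, 6, 7, 9, 11, 16, 17}.

1 4 5 6 7 9 11 16 17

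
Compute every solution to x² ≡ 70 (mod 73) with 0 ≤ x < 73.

73 ≡ 1 (mod 4), so we find a root by search.
Trying successive values, 17² = 289 ≡ 70 (mod 73). The other root is 73 − 17 = 56.

17, 56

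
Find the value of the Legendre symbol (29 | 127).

-1

Euler's criterion: (29/127) ≡ 29^63 (mod 127).
29^2 ≡ 79 (mod 127)
29^4 ≡ 18 (mod 127)
29^8 ≡ 70 (mod 127)
29^16 ≡ 74 (mod 127)
29^32 ≡ 15 (mod 127)
29^63 = 29^(32+16+8+4+2+1) ≡ 126 (mod 127).
Result is 126 ≡ −1, so (29/127) = −1.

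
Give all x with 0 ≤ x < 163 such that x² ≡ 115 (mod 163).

21, 142

Since 163 ≡ 3 (mod 4), a square root of 115 is 115^((163+1)/4) = 115^41 mod 163.
Repeated squaring: 115^2≡22, 115^4≡158, 115^8≡25, 115^16≡136, 115^32≡77 (mod 163).
115^41 = 115^(32+8+1) ≡ 21 (mod 163).
Check: 21² = 441 ≡ 115 (mod 163). The two roots are 21 and 142.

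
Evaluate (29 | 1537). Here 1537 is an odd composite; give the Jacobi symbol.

0

Reciprocity: 29 ≡ 1 and 1537 ≡ 1 (mod 4), so (29/1537) = +(1537/29).
Reduce top mod 29: now compute (0/29).
Top reduces to 0: gcd > 1, so the symbol is 0.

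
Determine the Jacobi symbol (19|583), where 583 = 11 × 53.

Reciprocity: 19 ≡ 3 and 583 ≡ 3 (mod 4), so (19/583) = −(583/19).
Reduce top mod 19: now compute (13/19).
Reciprocity: 13 ≡ 1 and 19 ≡ 3 (mod 4), so (13/19) = +(19/13).
Reduce top mod 13: now compute (6/13).
Pull out 2: since 13 ≡ 5 (mod 8), (2/13) = -1.
Reciprocity: 3 ≡ 3 and 13 ≡ 1 (mod 4), so (3/13) = +(13/3).
Reduce top mod 3: now compute (1/3).
Reached (1/3) = 1. Collecting the sign flips along the way, the symbol is +1.

1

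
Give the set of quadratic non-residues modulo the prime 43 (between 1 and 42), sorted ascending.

2,3,5,7,8,12,18,19,20,22,26,27,28,29,30,32,33,34,37,39,42

Square k = 1,…,21 (k and 43−k give the same square):
1²=1, 2²=4, 3²=9, 4²=16, 5²=25, 6²=36, 7²≡6, 8²≡21, 9²≡38, 10²≡14, 11²≡35, 12²≡15, 13²≡40, 14²≡24, 15²≡10, 16²≡41, 17²≡31, 18²≡23, 19²≡17, 20²≡13, 21²≡11 (mod 43).
The residues are {1, 4, 6, 9, 10, 11, 13, 14, 15, 16, 17, 21, 23, 24, 25, 31, 35, 36, 38, 40, 41}; the non-residues are the remaining 21 nonzero classes.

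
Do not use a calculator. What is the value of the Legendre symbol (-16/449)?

First reduce: -16 ≡ 433 (mod 449).
Reciprocity: 433 ≡ 1 and 449 ≡ 1 (mod 4), so (433/449) = +(449/433).
Reduce top mod 433: now compute (16/433).
Pull out 2^4: since 433 ≡ 1 (mod 8), (2/433) = +1, so (2/433)^4 = +1.
Reached (1/433) = 1. Collecting the sign flips along the way, the symbol is +1.

1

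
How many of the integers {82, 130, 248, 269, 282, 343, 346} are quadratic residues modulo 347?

4

(82/347) = +1 → QR.
(130/347) = +1 → QR.
(248/347) = -1 → non-residue.
(269/347) = +1 → QR.
(282/347) = +1 → QR.
(343/347) = -1 → non-residue.
(346/347) = -1 → non-residue.
Total quadratic residues among the 7: 4.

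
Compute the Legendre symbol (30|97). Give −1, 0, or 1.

-1

Euler's criterion: (30/97) ≡ 30^48 (mod 97).
30^2 ≡ 27 (mod 97)
30^4 ≡ 50 (mod 97)
30^8 ≡ 75 (mod 97)
30^16 ≡ 96 (mod 97)
30^32 ≡ 1 (mod 97)
30^48 = 30^(32+16) ≡ 96 (mod 97).
Result is 96 ≡ −1, so (30/97) = −1.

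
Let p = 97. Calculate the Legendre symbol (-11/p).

1

First reduce: -11 ≡ 86 (mod 97).
Pull out 2: since 97 ≡ 1 (mod 8), (2/97) = +1.
Reciprocity: 43 ≡ 3 and 97 ≡ 1 (mod 4), so (43/97) = +(97/43).
Reduce top mod 43: now compute (11/43).
Reciprocity: 11 ≡ 3 and 43 ≡ 3 (mod 4), so (11/43) = −(43/11).
Reduce top mod 11: now compute (10/11).
Pull out 2: since 11 ≡ 3 (mod 8), (2/11) = -1.
Reciprocity: 5 ≡ 1 and 11 ≡ 3 (mod 4), so (5/11) = +(11/5).
Reduce top mod 5: now compute (1/5).
Reached (1/5) = 1. Collecting the sign flips along the way, the symbol is +1.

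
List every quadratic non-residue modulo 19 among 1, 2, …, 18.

2, 3, 8, 10, 12, 13, 14, 15, 18

Square k = 1,…,9 (k and 19−k give the same square):
1²=1, 2²=4, 3²=9, 4²=16, 5²≡6, 6²≡17, 7²≡11, 8²≡7, 9²≡5 (mod 19).
The residues are {1, 4, 5, 6, 7, 9, 11, 16, 17}; the non-residues are the remaining 9 nonzero classes.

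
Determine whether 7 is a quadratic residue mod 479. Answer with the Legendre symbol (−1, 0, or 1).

Euler's criterion: (7/479) ≡ 7^239 (mod 479).
7^2 ≡ 49 (mod 479)
7^4 ≡ 6 (mod 479)
7^8 ≡ 36 (mod 479)
7^16 ≡ 338 (mod 479)
7^32 ≡ 242 (mod 479)
7^64 ≡ 126 (mod 479)
7^128 ≡ 69 (mod 479)
7^239 = 7^(128+64+32+8+4+2+1) ≡ 1 (mod 479).
Result is 1, so (7/479) = 1.

1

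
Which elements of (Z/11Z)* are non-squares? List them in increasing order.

Square k = 1,…,5 (k and 11−k give the same square):
1²=1, 2²=4, 3²=9, 4²≡5, 5²≡3 (mod 11).
The residues are {1, 3, 4, 5, 9}; the non-residues are the remaining 5 nonzero classes.

2 6 7 8 10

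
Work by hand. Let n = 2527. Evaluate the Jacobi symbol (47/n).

-1

Reciprocity: 47 ≡ 3 and 2527 ≡ 3 (mod 4), so (47/2527) = −(2527/47).
Reduce top mod 47: now compute (36/47).
Pull out 2^2: since 47 ≡ 7 (mod 8), (2/47) = +1, so (2/47)^2 = +1.
Reciprocity: 9 ≡ 1 and 47 ≡ 3 (mod 4), so (9/47) = +(47/9).
Reduce top mod 9: now compute (2/9).
Pull out 2: since 9 ≡ 1 (mod 8), (2/9) = +1.
Reached (1/9) = 1. Collecting the sign flips along the way, the symbol is -1.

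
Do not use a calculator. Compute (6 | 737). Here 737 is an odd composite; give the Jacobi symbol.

Pull out 2: since 737 ≡ 1 (mod 8), (2/737) = +1.
Reciprocity: 3 ≡ 3 and 737 ≡ 1 (mod 4), so (3/737) = +(737/3).
Reduce top mod 3: now compute (2/3).
Pull out 2: since 3 ≡ 3 (mod 8), (2/3) = -1.
Reached (1/3) = 1. Collecting the sign flips along the way, the symbol is -1.

-1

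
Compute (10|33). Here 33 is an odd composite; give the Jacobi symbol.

Pull out 2: since 33 ≡ 1 (mod 8), (2/33) = +1.
Reciprocity: 5 ≡ 1 and 33 ≡ 1 (mod 4), so (5/33) = +(33/5).
Reduce top mod 5: now compute (3/5).
Reciprocity: 3 ≡ 3 and 5 ≡ 1 (mod 4), so (3/5) = +(5/3).
Reduce top mod 3: now compute (2/3).
Pull out 2: since 3 ≡ 3 (mod 8), (2/3) = -1.
Reached (1/3) = 1. Collecting the sign flips along the way, the symbol is -1.

-1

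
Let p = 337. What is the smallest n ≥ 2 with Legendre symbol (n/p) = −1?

(2/337) = +1, so 2 is a residue.
(3/337) = +1, so 3 is a residue.
(4/337) = +1, so 4 is a residue.
(5/337) = −1, so 5 is the smallest positive non-residue mod 337.

5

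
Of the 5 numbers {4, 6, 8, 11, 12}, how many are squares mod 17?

2

(4/17) = +1 → QR.
(6/17) = -1 → non-residue.
(8/17) = +1 → QR.
(11/17) = -1 → non-residue.
(12/17) = -1 → non-residue.
Total quadratic residues among the 5: 2.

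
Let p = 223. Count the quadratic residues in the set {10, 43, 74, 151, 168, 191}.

2

(10/223) = -1 → non-residue.
(43/223) = +1 → QR.
(74/223) = +1 → QR.
(151/223) = -1 → non-residue.
(168/223) = -1 → non-residue.
(191/223) = -1 → non-residue.
Total quadratic residues among the 6: 2.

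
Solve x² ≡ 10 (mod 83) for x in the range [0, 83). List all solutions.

Since 83 ≡ 3 (mod 4), a square root of 10 is 10^((83+1)/4) = 10^21 mod 83.
Repeated squaring: 10^2≡17, 10^4≡40, 10^8≡23, 10^16≡31 (mod 83).
10^21 = 10^(16+4+1) ≡ 33 (mod 83).
Check: 33² = 1089 ≡ 10 (mod 83). The two roots are 33 and 50.

33, 50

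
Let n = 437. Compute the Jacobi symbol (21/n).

1

Reciprocity: 21 ≡ 1 and 437 ≡ 1 (mod 4), so (21/437) = +(437/21).
Reduce top mod 21: now compute (17/21).
Reciprocity: 17 ≡ 1 and 21 ≡ 1 (mod 4), so (17/21) = +(21/17).
Reduce top mod 17: now compute (4/17).
Pull out 2^2: since 17 ≡ 1 (mod 8), (2/17) = +1, so (2/17)^2 = +1.
Reached (1/17) = 1. Collecting the sign flips along the way, the symbol is +1.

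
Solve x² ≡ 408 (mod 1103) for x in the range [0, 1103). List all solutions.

Since 1103 ≡ 3 (mod 4), a square root of 408 is 408^((1103+1)/4) = 408^276 mod 1103.
Repeated squaring: 408^2≡1014, 408^4≡200, 408^8≡292, 408^16≡333, 408^32≡589, 408^64≡579, 408^128≡1032, 408^256≡629 (mod 1103).
408^276 = 408^(256+16+4) ≡ 563 (mod 1103).
Check: 563² = 316969 ≡ 408 (mod 1103). The two roots are 540 and 563.

540, 563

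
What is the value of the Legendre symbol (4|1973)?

Pull out 2^2: since 1973 ≡ 5 (mod 8), (2/1973) = -1, so (2/1973)^2 = +1.
Reached (1/1973) = 1. Collecting the sign flips along the way, the symbol is +1.

1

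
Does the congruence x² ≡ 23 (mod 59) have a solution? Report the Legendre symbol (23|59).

-1

Euler's criterion: (23/59) ≡ 23^29 (mod 59).
23^2 ≡ 57 (mod 59)
23^4 ≡ 4 (mod 59)
23^8 ≡ 16 (mod 59)
23^16 ≡ 20 (mod 59)
23^29 = 23^(16+8+4+1) ≡ 58 (mod 59).
Result is 58 ≡ −1, so (23/59) = −1.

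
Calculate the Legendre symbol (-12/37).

Euler's criterion: (-12/37) ≡ 25^18 (mod 37).
25^2 ≡ 33 (mod 37)
25^4 ≡ 16 (mod 37)
25^8 ≡ 34 (mod 37)
25^16 ≡ 9 (mod 37)
25^18 = 25^(16+2) ≡ 1 (mod 37).
Result is 1, so (-12/37) = 1.

1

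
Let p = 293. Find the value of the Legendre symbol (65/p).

1

Reciprocity: 65 ≡ 1 and 293 ≡ 1 (mod 4), so (65/293) = +(293/65).
Reduce top mod 65: now compute (33/65).
Reciprocity: 33 ≡ 1 and 65 ≡ 1 (mod 4), so (33/65) = +(65/33).
Reduce top mod 33: now compute (32/33).
Pull out 2^5: since 33 ≡ 1 (mod 8), (2/33) = +1, so (2/33)^5 = +1.
Reached (1/33) = 1. Collecting the sign flips along the way, the symbol is +1.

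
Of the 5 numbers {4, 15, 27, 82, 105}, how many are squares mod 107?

(4/107) = +1 → QR.
(15/107) = -1 → non-residue.
(27/107) = +1 → QR.
(82/107) = -1 → non-residue.
(105/107) = +1 → QR.
Total quadratic residues among the 5: 3.

3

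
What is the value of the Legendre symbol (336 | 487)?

1

Euler's criterion: (336/487) ≡ 336^243 (mod 487).
336^2 ≡ 399 (mod 487)
336^4 ≡ 439 (mod 487)
336^8 ≡ 356 (mod 487)
336^16 ≡ 116 (mod 487)
336^32 ≡ 307 (mod 487)
336^64 ≡ 258 (mod 487)
336^128 ≡ 332 (mod 487)
336^243 = 336^(128+64+32+16+2+1) ≡ 1 (mod 487).
Result is 1, so (336/487) = 1.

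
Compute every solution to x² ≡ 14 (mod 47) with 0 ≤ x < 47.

Since 47 ≡ 3 (mod 4), a square root of 14 is 14^((47+1)/4) = 14^12 mod 47.
Repeated squaring: 14^2≡8, 14^4≡17, 14^8≡7 (mod 47).
14^12 = 14^(8+4) ≡ 25 (mod 47).
Check: 25² = 625 ≡ 14 (mod 47). The two roots are 22 and 25.

22, 25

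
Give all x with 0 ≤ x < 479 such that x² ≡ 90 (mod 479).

112, 367

Since 479 ≡ 3 (mod 4), a square root of 90 is 90^((479+1)/4) = 90^120 mod 479.
Repeated squaring: 90^2≡436, 90^4≡412, 90^8≡178, 90^16≡70, 90^32≡110, 90^64≡125 (mod 479).
90^120 = 90^(64+32+16+8) ≡ 112 (mod 479).
Check: 112² = 12544 ≡ 90 (mod 479). The two roots are 112 and 367.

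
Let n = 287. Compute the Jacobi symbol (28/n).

Pull out 2^2: since 287 ≡ 7 (mod 8), (2/287) = +1, so (2/287)^2 = +1.
Reciprocity: 7 ≡ 3 and 287 ≡ 3 (mod 4), so (7/287) = −(287/7).
Reduce top mod 7: now compute (0/7).
Top reduces to 0: gcd > 1, so the symbol is 0.

0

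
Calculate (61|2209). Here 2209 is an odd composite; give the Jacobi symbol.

Reciprocity: 61 ≡ 1 and 2209 ≡ 1 (mod 4), so (61/2209) = +(2209/61).
Reduce top mod 61: now compute (13/61).
Reciprocity: 13 ≡ 1 and 61 ≡ 1 (mod 4), so (13/61) = +(61/13).
Reduce top mod 13: now compute (9/13).
Reciprocity: 9 ≡ 1 and 13 ≡ 1 (mod 4), so (9/13) = +(13/9).
Reduce top mod 9: now compute (4/9).
Pull out 2^2: since 9 ≡ 1 (mod 8), (2/9) = +1, so (2/9)^2 = +1.
Reached (1/9) = 1. Collecting the sign flips along the way, the symbol is +1.

1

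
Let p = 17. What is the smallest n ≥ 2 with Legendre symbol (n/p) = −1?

3

(2/17) = +1, so 2 is a residue.
(3/17) = −1, so 3 is the smallest positive non-residue mod 17.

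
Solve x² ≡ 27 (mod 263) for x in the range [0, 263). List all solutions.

69, 194

Since 263 ≡ 3 (mod 4), a square root of 27 is 27^((263+1)/4) = 27^66 mod 263.
Repeated squaring: 27^2≡203, 27^4≡181, 27^8≡149, 27^16≡109, 27^32≡46, 27^64≡12 (mod 263).
27^66 = 27^(64+2) ≡ 69 (mod 263).
Check: 69² = 4761 ≡ 27 (mod 263). The two roots are 69 and 194.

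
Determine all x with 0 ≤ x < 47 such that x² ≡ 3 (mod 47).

Since 47 ≡ 3 (mod 4), a square root of 3 is 3^((47+1)/4) = 3^12 mod 47.
Repeated squaring: 3^2≡9, 3^4≡34, 3^8≡28 (mod 47).
3^12 = 3^(8+4) ≡ 12 (mod 47).
Check: 12² = 144 ≡ 3 (mod 47). The two roots are 12 and 35.

12, 35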